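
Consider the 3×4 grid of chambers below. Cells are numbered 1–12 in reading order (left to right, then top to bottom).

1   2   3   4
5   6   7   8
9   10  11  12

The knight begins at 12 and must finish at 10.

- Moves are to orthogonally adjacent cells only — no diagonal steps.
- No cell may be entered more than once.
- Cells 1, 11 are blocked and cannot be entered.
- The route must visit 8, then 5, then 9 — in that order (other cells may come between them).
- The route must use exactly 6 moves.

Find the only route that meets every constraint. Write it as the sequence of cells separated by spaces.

12 8 7 6 5 9 10

The waypoints must appear in the order 8, 5, 9, with no cell reused.
Route from 12: up 1 to 8, left 3 to 5, down 1 to 9, right 1 to 10 — 6 moves in all.
Check: order respected (8 at step 1, 5 at step 4, 9 at step 5); 6 moves as required.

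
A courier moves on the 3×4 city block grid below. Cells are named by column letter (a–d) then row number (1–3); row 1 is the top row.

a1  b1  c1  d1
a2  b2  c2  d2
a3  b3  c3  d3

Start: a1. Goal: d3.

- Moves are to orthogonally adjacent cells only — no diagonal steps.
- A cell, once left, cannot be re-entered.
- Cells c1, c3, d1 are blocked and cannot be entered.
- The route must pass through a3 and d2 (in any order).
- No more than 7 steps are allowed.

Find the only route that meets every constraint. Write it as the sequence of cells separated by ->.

a1 -> a2 -> a3 -> b3 -> b2 -> c2 -> d2 -> d3

The budget equals the shortest possible length, so every move has to be on a shortest route through the required cells.
Route from a1: 2× down (reaching a3), right to b3, up to b2, 2× right (reaching d2), down to d3 — 7 moves in all.
Check: all required cells visited; 7 ≤ 7 moves.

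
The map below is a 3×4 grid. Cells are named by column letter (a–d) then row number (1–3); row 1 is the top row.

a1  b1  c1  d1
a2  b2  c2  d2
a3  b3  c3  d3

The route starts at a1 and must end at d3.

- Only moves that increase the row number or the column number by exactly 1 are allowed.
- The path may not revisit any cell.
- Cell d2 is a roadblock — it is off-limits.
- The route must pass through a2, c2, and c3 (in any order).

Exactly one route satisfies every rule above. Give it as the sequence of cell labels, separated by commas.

a1, a2, b2, c2, c3, d3

Moves only go right or down, so the column and row indices never decrease.
Route from a1: down to a2, 2× right (reaching c2), down to c3, right to d3 — 5 moves in all.
Check: all required cells visited.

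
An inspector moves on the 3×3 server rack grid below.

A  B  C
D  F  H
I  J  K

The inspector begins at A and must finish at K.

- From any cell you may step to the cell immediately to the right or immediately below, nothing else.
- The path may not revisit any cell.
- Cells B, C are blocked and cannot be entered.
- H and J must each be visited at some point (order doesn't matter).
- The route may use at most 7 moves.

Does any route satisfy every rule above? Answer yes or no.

no

J is below but to the left of H: going H → J would need a leftward move and J → H an upward move, so no right/down-only route can visit both required cells.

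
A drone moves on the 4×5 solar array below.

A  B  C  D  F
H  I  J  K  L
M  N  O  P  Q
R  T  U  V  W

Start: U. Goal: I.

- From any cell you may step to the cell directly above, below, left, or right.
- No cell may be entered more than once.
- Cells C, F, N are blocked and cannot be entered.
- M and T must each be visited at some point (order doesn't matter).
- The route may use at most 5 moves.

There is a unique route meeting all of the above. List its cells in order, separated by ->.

Any route must reach M and T and still end at I within 5 moves, so the order of the required stops is forced.
Route from U: 2× left (reaching R), 2× up (reaching H), right to I — 5 moves in all.
Check: all required cells visited; 5 ≤ 5 moves.

U -> T -> R -> M -> H -> I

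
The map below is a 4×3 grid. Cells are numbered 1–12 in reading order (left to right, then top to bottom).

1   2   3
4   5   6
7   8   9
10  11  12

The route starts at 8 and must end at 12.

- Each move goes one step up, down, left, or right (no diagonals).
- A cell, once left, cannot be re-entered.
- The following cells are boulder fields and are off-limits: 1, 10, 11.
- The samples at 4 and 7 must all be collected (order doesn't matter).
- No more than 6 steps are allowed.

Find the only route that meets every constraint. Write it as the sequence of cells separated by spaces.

8 7 4 5 6 9 12

The budget equals the shortest possible length, so every move has to be on a shortest route through the required cells.
Route from 8: left 1 to 7, up 1 to 4, right 2 to 6, down 2 to 12 — 6 moves in all.
Check: all required cells visited; 6 ≤ 6 moves.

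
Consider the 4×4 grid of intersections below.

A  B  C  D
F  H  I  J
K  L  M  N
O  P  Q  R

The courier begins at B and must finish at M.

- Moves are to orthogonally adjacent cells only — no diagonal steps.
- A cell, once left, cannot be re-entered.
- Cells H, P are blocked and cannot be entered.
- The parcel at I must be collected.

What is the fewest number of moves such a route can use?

Any route passes through I somewhere between B and M. Summing Manhattan distances along the two legs (B → I → M) gives a lower bound of 2 + 1 = 3 moves.
A route of 3 moves achieves this: B → C → I → M.
Since 3 matches the lower bound, it is optimal.

3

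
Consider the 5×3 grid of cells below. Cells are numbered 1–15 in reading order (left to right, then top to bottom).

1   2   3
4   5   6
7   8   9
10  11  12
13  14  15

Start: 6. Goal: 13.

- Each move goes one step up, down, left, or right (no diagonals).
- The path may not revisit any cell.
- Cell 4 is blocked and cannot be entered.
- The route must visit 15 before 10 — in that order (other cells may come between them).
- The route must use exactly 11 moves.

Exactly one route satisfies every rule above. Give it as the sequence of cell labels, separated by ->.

6 -> 3 -> 2 -> 5 -> 8 -> 9 -> 12 -> 15 -> 14 -> 11 -> 10 -> 13

The waypoints must appear in the order 15, 10, with no cell reused.
Route from 6: up 1 to 3, left 1 to 2, down 2 to 8, right 1 to 9, down 2 to 15, left 1 to 14, up 1 to 11, left 1 to 10, down 1 to 13 — 11 moves in all.
Check: order respected (15 at step 7, 10 at step 10); 11 moves as required.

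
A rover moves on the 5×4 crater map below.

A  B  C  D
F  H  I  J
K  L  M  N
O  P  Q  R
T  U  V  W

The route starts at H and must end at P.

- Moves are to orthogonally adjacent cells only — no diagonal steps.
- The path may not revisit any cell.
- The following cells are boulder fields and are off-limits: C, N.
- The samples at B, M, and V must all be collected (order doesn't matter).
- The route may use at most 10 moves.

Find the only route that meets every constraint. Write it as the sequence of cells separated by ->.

H -> B -> A -> F -> K -> L -> M -> Q -> V -> U -> P

The budget equals the shortest possible length, so every move has to be on a shortest route through the required cells.
Route from H: up to B, left to A, 2× down (reaching K), 2× right (reaching M), 2× down (reaching V), left to U, up to P — 10 moves in all.
Check: all required cells visited; 10 ≤ 10 moves.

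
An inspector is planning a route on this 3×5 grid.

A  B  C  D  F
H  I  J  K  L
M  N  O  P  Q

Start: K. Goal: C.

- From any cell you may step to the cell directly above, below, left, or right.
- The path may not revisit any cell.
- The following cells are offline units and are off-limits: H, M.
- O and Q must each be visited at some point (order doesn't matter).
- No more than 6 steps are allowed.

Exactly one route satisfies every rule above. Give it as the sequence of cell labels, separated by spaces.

K L Q P O J C

The 6-move cap with required stops at O, Q leaves no slack for detours.
Route from K: right to L, down to Q, 2× left (reaching O), 2× up (reaching C) — 6 moves in all.
Check: all required cells visited; 6 ≤ 6 moves.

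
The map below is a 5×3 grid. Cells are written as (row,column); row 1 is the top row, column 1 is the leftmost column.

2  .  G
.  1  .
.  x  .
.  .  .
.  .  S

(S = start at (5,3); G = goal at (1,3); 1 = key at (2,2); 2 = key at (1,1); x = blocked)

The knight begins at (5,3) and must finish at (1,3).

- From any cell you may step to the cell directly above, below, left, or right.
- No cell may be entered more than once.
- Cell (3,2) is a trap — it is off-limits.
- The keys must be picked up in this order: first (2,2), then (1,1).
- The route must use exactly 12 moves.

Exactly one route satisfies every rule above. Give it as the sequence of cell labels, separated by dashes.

The waypoints must appear in the order (2,2), (1,1), with no cell reused.
Route from (5,3): 2× left (reaching (5,1)), up to (4,1), 2× right (reaching (4,3)), 2× up (reaching (2,3)), 2× left (reaching (2,1)), up to (1,1), 2× right (reaching (1,3)) — 12 moves in all.
Check: order respected (1 at step 8, 2 at step 10); 12 moves as required.

(5,3) - (5,2) - (5,1) - (4,1) - (4,2) - (4,3) - (3,3) - (2,3) - (2,2) - (2,1) - (1,1) - (1,2) - (1,3)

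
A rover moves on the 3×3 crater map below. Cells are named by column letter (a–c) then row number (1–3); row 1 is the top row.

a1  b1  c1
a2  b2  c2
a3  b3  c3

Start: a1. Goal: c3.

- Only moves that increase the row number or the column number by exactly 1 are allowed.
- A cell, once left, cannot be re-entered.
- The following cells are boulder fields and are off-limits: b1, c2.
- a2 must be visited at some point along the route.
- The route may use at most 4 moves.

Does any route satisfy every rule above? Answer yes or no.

One route that works: a1 → a2 → a3 → b3 → c3.

yes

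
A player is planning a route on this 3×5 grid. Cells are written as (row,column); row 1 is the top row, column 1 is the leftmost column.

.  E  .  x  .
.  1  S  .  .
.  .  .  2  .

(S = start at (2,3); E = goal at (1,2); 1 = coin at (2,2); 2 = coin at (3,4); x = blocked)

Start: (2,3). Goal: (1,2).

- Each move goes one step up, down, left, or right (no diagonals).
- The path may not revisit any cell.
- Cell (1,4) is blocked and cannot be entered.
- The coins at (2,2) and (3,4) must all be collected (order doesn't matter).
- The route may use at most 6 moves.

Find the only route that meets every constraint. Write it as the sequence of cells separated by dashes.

Any route must reach (2,2) and (3,4) and still end at (1,2) within 6 moves, so the order of the required stops is forced.
Route from (2,3): right to (2,4), down to (3,4), 2× left (reaching (3,2)), 2× up (reaching (1,2)) — 6 moves in all.
Check: all required cells visited; 6 ≤ 6 moves.

(2,3) - (2,4) - (3,4) - (3,3) - (3,2) - (2,2) - (1,2)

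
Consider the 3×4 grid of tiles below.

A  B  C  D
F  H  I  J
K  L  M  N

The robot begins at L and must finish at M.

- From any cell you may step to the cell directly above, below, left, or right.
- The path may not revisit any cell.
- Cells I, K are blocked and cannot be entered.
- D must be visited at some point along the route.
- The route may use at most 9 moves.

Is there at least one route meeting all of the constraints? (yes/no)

yes

One route that works: L → H → B → C → D → J → N → M.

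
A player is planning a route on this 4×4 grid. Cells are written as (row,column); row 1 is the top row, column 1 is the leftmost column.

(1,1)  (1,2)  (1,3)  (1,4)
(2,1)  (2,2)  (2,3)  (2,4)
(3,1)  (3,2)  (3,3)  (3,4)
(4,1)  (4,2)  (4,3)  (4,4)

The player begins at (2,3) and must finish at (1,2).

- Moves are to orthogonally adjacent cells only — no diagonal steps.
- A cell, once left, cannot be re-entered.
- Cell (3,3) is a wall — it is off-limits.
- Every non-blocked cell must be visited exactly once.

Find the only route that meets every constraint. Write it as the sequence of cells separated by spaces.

Need to visit all 15 open cells exactly once, starting at (2,3) and ending at (1,2).
Cell (1,1) has only two open neighbours ((2,1) and (1,2)), so the path must pass straight through it: one of those is the cell it's entered from and the other is where it exits.
Route from (2,3): up to (1,3), right to (1,4), 3× down (reaching (4,4)), 3× left (reaching (4,1)), up to (3,1), right to (3,2), up to (2,2), left to (2,1), up to (1,1), right to (1,2) — 14 moves in all.
Check: all 15 open cells covered.

(2,3) (1,3) (1,4) (2,4) (3,4) (4,4) (4,3) (4,2) (4,1) (3,1) (3,2) (2,2) (2,1) (1,1) (1,2)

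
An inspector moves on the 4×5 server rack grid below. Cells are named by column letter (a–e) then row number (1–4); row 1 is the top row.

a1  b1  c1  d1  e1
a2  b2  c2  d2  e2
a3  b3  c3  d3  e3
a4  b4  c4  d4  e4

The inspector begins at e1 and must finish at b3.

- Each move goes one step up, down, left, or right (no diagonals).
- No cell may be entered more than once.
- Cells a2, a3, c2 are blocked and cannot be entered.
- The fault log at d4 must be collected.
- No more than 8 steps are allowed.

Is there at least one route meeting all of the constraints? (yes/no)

One route that works: e1 → e2 → e3 → e4 → d4 → d3 → c3 → b3.

yes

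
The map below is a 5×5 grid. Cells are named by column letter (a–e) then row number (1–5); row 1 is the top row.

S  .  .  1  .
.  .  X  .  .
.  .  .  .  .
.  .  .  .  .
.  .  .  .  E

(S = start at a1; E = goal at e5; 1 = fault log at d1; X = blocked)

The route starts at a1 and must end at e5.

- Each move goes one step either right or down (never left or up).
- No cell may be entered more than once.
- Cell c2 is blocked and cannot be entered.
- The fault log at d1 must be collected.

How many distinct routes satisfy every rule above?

A right/down-only route from a1 to e5 makes exactly 4 down-moves and 4 right-moves in some order.
With no other constraints that would be C(8,4) = 70 routes.
Split at d1 and multiply the segment counts (each segment already excludes blocked cells): a1→d1: 1; d1→e5: 5; product = 5.
That gives 5 routes.

5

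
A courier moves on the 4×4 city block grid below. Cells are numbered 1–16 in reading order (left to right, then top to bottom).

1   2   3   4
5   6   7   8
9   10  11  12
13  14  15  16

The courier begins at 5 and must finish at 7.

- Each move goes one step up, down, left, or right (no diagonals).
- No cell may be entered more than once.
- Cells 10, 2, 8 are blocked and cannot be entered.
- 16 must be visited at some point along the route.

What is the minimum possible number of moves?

8

Any route passes through 16 somewhere between 5 and 7. Summing Manhattan distances along the two legs (5 → 16 → 7) gives a lower bound of 5 + 3 = 8 moves.
A route of 8 moves achieves this: 5 → 9 → 13 → 14 → 15 → 16 → 12 → 11 → 7.
Since 8 matches the lower bound, it is optimal.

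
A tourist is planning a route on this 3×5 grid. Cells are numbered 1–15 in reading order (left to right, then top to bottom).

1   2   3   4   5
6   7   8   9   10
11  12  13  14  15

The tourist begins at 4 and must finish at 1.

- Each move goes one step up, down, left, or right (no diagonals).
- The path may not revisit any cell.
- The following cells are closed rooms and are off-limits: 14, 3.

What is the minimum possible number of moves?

The Manhattan distance from 4 to 1 is |1−1| + |4−1| = 3, so at least 3 moves are needed.
That bound ignores the blocked cells. Measuring each leg by the fewest moves that actually steer around them (4→1: 5) raises the lower bound to 5.
A route of 5 moves exists: 4 → 9 → 8 → 7 → 2 → 1.
Since 5 matches that lower bound, it is optimal.

5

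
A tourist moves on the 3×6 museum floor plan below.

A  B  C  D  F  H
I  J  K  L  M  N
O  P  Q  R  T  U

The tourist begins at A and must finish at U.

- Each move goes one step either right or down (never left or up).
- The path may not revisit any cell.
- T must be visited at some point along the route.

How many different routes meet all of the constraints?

15

A right/down-only route from A to U makes exactly 2 down-moves and 5 right-moves in some order.
With no other constraints that would be C(7,2) = 21 routes.
Split at T and multiply the segment counts: A→T: 15; T→U: 1; product = 15.
That gives 15 routes.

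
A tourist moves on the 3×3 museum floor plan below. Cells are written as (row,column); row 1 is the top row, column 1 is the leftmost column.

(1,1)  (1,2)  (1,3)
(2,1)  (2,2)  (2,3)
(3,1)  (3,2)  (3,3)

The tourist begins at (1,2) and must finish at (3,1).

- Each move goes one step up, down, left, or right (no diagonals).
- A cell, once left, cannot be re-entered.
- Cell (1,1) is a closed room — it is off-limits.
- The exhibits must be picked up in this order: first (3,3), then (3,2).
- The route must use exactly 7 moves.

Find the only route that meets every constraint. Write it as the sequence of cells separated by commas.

(1,2), (1,3), (2,3), (3,3), (3,2), (2,2), (2,1), (3,1)

The waypoints must appear in the order (3,3), (3,2), with no cell reused.
Route from (1,2): right to (1,3), 2× down (reaching (3,3)), left to (3,2), up to (2,2), left to (2,1), down to (3,1) — 7 moves in all.
Check: order respected ((3,3) at step 3, (3,2) at step 4); 7 moves as required.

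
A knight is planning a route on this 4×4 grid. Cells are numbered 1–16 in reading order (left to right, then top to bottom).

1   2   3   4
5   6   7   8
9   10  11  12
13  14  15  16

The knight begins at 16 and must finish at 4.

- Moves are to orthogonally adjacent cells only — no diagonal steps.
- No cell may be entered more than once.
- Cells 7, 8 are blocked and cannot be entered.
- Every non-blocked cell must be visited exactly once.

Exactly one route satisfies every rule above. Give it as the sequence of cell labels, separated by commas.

Need to visit all 14 open cells exactly once, starting at 16 and ending at 4.
Cell 13 has only two open neighbours (9 and 14), so the path must pass straight through it: one of those is the cell it's entered from and the other is where it exits.
Route from 16: up 1 to 12, left 1 to 11, down 1 to 15, left 2 to 13, up 1 to 9, right 1 to 10, up 1 to 6, left 1 to 5, up 1 to 1, right 3 to 4 — 13 moves in all.
Check: all 14 open cells covered.

16, 12, 11, 15, 14, 13, 9, 10, 6, 5, 1, 2, 3, 4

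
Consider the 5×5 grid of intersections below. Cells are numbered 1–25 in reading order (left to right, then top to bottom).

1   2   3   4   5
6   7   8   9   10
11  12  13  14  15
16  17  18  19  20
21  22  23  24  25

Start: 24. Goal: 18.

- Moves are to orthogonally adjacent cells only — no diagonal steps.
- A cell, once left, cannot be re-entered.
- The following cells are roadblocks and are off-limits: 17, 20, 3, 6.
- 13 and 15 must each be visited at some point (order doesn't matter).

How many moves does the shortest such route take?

8

Any route passes through 13 and 15 in some order between 24 and 18. Summing Manhattan distances along each leg and taking the cheapest ordering (24 → 15 → 13 → 18) gives a lower bound of 3 + 2 + 1 = 6 moves.
The shortest route satisfying every rule uses 8 moves: 24 → 19 → 14 → 15 → 10 → 9 → 8 → 13 → 18.
The bound of 6 isn't tight here; checking systematically, no route of length 6 through 7 satisfies every constraint, so 8 is the minimum.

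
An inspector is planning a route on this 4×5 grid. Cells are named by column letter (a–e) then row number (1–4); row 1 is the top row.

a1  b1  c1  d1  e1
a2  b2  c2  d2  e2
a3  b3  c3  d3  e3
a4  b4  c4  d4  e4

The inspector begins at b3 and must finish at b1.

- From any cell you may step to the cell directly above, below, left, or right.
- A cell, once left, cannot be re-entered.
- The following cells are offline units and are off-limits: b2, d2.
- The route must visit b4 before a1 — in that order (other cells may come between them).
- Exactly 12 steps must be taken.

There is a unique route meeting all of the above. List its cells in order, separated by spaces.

The waypoints must appear in the order b4, a1, with no cell reused.
Route from b3: right 3 to e3, down 1 to e4, left 4 to a4, up 3 to a1, right 1 to b1 — 12 moves in all.
Check: order respected (b4 at step 7, a1 at step 11); 12 moves as required.

b3 c3 d3 e3 e4 d4 c4 b4 a4 a3 a2 a1 b1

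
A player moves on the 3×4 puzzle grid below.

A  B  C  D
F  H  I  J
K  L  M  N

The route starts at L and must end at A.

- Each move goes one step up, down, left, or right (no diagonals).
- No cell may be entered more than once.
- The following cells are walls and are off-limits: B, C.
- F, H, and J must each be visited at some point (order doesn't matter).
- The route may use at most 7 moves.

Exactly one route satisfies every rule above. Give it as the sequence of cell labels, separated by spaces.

L M N J I H F A

Any route must reach F, H, and J and still end at A within 7 moves, so the order of the required stops is forced.
Route from L: 2× right (reaching N), up to J, 3× left (reaching F), up to A — 7 moves in all.
Check: all required cells visited; 7 ≤ 7 moves.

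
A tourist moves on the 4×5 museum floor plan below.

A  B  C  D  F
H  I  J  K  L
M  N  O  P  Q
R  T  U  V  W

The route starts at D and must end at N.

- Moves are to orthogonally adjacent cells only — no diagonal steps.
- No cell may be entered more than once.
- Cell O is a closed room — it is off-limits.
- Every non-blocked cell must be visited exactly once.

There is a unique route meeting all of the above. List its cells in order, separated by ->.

Need to visit all 19 open cells exactly once, starting at D and ending at N.
Cell A has only two open neighbours (H and B), so the path must pass straight through it: one of those is the cell it's entered from and the other is where it exits.
Route from D: right 1 to F, down 1 to L, left 1 to K, down 1 to P, right 1 to Q, down 1 to W, left 4 to R, up 3 to A, right 2 to C, down 1 to J, left 1 to I, down 1 to N — 18 moves in all.
Check: all 19 open cells covered.

D -> F -> L -> K -> P -> Q -> W -> V -> U -> T -> R -> M -> H -> A -> B -> C -> J -> I -> N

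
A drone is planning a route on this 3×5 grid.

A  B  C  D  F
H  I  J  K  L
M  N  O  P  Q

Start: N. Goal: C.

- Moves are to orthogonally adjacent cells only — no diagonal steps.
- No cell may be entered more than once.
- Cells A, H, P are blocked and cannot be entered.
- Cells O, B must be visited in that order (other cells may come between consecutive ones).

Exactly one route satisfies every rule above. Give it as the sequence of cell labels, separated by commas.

The waypoints must appear in the order O, B, with no cell reused.
Route from N: right to O, up to J, left to I, up to B, right to C — 5 moves in all.
Check: order respected (O at step 1, B at step 4).

N, O, J, I, B, C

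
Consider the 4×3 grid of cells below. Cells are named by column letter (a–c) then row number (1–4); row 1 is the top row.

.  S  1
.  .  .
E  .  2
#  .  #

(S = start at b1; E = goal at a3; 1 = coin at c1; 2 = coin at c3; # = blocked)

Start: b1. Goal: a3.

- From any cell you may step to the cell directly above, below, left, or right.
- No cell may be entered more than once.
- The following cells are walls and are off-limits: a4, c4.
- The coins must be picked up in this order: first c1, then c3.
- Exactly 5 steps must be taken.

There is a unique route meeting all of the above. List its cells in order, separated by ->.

b1 -> c1 -> c2 -> c3 -> b3 -> a3

The waypoints must appear in the order c1, c3, with no cell reused.
Route from b1: right to c1, 2× down (reaching c3), 2× left (reaching a3) — 5 moves in all.
Check: order respected (1 at step 1, 2 at step 3); 5 moves as required.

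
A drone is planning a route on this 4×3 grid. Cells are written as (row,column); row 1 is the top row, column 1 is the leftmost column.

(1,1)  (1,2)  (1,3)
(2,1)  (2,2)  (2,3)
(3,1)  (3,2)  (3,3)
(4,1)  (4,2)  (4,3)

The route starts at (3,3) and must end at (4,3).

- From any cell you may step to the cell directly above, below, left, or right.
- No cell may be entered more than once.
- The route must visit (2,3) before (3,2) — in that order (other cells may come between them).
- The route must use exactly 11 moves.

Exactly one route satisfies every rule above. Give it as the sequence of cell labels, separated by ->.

The waypoints must appear in the order (2,3), (3,2), with no cell reused.
Route from (3,3): 2× up (reaching (1,3)), 2× left (reaching (1,1)), down to (2,1), right to (2,2), down to (3,2), left to (3,1), down to (4,1), 2× right (reaching (4,3)) — 11 moves in all.
Check: order respected ((2,3) at step 1, (3,2) at step 7); 11 moves as required.

(3,3) -> (2,3) -> (1,3) -> (1,2) -> (1,1) -> (2,1) -> (2,2) -> (3,2) -> (3,1) -> (4,1) -> (4,2) -> (4,3)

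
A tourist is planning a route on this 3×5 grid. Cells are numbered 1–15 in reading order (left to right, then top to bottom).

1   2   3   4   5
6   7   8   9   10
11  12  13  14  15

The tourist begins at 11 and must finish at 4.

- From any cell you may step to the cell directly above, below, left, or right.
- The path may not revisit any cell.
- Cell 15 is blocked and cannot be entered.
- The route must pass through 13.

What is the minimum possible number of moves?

5

Any route passes through 13 somewhere between 11 and 4. Summing Manhattan distances along the two legs (11 → 13 → 4) gives a lower bound of 2 + 3 = 5 moves.
A route of 5 moves achieves this: 11 → 12 → 13 → 8 → 3 → 4.
Since 5 matches the lower bound, it is optimal.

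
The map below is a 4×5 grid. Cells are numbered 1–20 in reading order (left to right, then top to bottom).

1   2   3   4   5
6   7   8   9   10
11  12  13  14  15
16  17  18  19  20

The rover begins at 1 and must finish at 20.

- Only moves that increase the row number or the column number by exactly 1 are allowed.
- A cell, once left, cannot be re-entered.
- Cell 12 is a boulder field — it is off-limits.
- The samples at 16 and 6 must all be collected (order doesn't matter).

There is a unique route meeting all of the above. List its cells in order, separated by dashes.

Moves only go right or down, so the column and row indices never decrease.
Route from 1: down 3 to 16, right 4 to 20 — 7 moves in all.
Check: all required cells visited.

1 - 6 - 11 - 16 - 17 - 18 - 19 - 20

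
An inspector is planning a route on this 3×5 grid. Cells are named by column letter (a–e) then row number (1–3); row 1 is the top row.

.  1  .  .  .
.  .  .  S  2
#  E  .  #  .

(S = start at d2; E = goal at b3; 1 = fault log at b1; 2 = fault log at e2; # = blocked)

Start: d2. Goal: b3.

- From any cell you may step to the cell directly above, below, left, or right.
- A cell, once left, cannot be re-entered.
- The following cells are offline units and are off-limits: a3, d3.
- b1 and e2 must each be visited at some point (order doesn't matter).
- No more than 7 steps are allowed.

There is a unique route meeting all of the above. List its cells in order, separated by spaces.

The 7-move cap with required stops at b1, e2 leaves no slack for detours.
Route from d2: right to e2, up to e1, 3× left (reaching b1), 2× down (reaching b3) — 7 moves in all.
Check: all required cells visited; 7 ≤ 7 moves.

d2 e2 e1 d1 c1 b1 b2 b3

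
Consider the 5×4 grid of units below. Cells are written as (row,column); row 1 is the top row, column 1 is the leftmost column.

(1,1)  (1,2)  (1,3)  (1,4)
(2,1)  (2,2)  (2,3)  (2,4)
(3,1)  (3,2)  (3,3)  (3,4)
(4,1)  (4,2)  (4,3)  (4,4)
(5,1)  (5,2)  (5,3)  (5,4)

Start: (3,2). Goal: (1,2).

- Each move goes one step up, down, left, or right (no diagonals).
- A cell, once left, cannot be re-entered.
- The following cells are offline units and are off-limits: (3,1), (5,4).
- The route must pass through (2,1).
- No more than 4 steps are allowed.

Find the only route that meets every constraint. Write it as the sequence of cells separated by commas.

(3,2), (2,2), (2,1), (1,1), (1,2)

The 4-move cap with required stops at (2,1) leaves no slack for detours.
Route from (3,2): up 1 to (2,2), left 1 to (2,1), up 1 to (1,1), right 1 to (1,2) — 4 moves in all.
Check: all required cells visited; 4 ≤ 4 moves.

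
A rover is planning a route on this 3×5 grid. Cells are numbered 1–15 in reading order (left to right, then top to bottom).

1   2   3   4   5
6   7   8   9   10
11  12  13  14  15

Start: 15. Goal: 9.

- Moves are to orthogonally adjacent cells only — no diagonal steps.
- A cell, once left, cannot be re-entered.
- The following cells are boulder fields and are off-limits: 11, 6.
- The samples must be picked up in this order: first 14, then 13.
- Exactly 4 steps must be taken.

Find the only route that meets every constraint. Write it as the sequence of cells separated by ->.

15 -> 14 -> 13 -> 8 -> 9

The waypoints must appear in the order 14, 13, with no cell reused.
Route from 15: left 2 to 13, up 1 to 8, right 1 to 9 — 4 moves in all.
Check: order respected (14 at step 1, 13 at step 2); 4 moves as required.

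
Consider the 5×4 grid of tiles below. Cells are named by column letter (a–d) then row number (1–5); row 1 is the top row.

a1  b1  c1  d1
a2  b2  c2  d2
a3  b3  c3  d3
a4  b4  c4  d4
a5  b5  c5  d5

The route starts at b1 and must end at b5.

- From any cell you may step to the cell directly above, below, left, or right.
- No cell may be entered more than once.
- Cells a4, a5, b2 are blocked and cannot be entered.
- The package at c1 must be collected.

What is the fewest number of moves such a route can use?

6

Any route passes through c1 somewhere between b1 and b5. Summing Manhattan distances along the two legs (b1 → c1 → b5) gives a lower bound of 1 + 5 = 6 moves.
A route of 6 moves achieves this: b1 → c1 → c2 → c3 → c4 → c5 → b5.
Since 6 matches the lower bound, it is optimal.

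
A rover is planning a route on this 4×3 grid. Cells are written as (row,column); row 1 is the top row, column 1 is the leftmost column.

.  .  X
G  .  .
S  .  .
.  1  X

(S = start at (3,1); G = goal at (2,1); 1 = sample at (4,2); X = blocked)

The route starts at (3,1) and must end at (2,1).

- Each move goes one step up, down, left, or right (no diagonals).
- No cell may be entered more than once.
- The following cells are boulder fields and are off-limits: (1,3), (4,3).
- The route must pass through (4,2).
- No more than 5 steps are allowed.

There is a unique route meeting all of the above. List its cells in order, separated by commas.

(3,1), (4,1), (4,2), (3,2), (2,2), (2,1)

The 5-move cap with required stops at (4,2) leaves no slack for detours.
Route from (3,1): down 1 to (4,1), right 1 to (4,2), up 2 to (2,2), left 1 to (2,1) — 5 moves in all.
Check: all required cells visited; 5 ≤ 5 moves.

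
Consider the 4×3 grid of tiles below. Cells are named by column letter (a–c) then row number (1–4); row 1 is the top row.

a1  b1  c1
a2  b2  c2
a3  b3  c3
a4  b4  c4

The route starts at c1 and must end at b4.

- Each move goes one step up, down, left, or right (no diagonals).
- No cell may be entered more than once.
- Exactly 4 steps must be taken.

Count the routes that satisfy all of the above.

Need simple routes of exactly 4 moves from c1 to b4 (Manhattan distance 4, so 0 moves are spent on a detour and 0 undoing it).
Enumerating: c1 c2 c3 c4 b4 | c1 c2 c3 b3 b4 | c1 c2 b2 b3 b4 | c1 b1 b2 b3 b4.
That gives 4 routes.

4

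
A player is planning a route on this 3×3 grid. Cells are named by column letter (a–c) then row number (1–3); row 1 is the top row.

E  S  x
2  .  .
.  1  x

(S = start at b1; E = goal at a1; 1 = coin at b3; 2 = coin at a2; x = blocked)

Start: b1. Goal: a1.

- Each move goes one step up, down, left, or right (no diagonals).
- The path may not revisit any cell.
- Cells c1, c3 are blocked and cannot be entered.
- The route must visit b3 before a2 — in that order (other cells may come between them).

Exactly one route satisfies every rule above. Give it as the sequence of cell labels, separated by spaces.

b1 b2 b3 a3 a2 a1

The waypoints must appear in the order b3, a2, with no cell reused.
Route from b1: 2× down (reaching b3), left to a3, 2× up (reaching a1) — 5 moves in all.
Check: order respected (1 at step 2, 2 at step 4).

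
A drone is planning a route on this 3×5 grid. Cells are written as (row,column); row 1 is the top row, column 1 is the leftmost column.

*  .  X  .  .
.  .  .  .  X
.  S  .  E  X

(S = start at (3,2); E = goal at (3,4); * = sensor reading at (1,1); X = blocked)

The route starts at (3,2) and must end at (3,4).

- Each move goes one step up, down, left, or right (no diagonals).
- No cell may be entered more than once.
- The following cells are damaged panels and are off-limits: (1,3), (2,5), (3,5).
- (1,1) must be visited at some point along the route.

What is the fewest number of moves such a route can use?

8

Any route passes through (1,1) somewhere between (3,2) and (3,4). Summing Manhattan distances along the two legs ((3,2) → (1,1) → (3,4)) gives a lower bound of 3 + 5 = 8 moves.
A route of 8 moves achieves this: (3,2) → (3,1) → (2,1) → (1,1) → (1,2) → (2,2) → (2,3) → (3,3) → (3,4).
Since 8 matches the lower bound, it is optimal.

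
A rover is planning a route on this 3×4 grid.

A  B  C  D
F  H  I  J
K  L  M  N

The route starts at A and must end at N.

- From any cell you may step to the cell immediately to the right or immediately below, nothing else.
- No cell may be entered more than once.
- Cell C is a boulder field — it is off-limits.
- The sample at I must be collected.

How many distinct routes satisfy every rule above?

4

A right/down-only route from A to N makes exactly 2 down-moves and 3 right-moves in some order.
With no other constraints that would be C(5,2) = 10 routes.
Split at I and multiply the segment counts (each segment already excludes blocked cells): A→I: 2; I→N: 2; product = 4.
That gives 4 routes.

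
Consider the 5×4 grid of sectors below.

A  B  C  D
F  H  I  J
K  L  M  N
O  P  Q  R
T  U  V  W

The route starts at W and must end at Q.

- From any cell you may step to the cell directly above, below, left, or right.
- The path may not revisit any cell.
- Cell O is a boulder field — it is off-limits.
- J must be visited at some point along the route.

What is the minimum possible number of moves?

6

Any route passes through J somewhere between W and Q. Summing Manhattan distances along the two legs (W → J → Q) gives a lower bound of 3 + 3 = 6 moves.
A route of 6 moves achieves this: W → R → N → J → I → M → Q.
Since 6 matches the lower bound, it is optimal.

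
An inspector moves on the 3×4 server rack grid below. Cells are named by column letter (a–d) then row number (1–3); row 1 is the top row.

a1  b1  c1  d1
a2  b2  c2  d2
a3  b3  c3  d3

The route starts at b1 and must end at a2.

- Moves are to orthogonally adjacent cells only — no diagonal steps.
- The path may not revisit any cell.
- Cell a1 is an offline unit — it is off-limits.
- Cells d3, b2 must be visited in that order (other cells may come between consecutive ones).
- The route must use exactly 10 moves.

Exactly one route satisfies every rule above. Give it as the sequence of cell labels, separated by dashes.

b1 - c1 - d1 - d2 - d3 - c3 - c2 - b2 - b3 - a3 - a2

The waypoints must appear in the order d3, b2, with no cell reused.
Route from b1: 2× right (reaching d1), 2× down (reaching d3), left to c3, up to c2, left to b2, down to b3, left to a3, up to a2 — 10 moves in all.
Check: order respected (d3 at step 4, b2 at step 7); 10 moves as required.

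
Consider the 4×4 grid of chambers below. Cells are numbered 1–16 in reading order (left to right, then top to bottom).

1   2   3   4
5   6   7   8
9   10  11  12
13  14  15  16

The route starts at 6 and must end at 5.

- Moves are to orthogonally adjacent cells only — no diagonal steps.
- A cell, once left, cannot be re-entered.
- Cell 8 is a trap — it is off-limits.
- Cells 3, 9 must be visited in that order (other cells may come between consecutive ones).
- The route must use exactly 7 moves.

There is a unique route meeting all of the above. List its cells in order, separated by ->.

The waypoints must appear in the order 3, 9, with no cell reused.
Route from 6: up 1 to 2, right 1 to 3, down 2 to 11, left 2 to 9, up 1 to 5 — 7 moves in all.
Check: order respected (3 at step 2, 9 at step 6); 7 moves as required.

6 -> 2 -> 3 -> 7 -> 11 -> 10 -> 9 -> 5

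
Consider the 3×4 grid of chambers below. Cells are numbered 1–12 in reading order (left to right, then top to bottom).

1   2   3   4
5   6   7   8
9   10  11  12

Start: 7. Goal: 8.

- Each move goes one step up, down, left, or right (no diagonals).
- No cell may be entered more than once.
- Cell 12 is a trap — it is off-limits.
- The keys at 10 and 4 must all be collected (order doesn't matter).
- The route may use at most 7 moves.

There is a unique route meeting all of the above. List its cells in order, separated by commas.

7, 11, 10, 6, 2, 3, 4, 8

The budget equals the shortest possible length, so every move has to be on a shortest route through the required cells.
Route from 7: down 1 to 11, left 1 to 10, up 2 to 2, right 2 to 4, down 1 to 8 — 7 moves in all.
Check: all required cells visited; 7 ≤ 7 moves.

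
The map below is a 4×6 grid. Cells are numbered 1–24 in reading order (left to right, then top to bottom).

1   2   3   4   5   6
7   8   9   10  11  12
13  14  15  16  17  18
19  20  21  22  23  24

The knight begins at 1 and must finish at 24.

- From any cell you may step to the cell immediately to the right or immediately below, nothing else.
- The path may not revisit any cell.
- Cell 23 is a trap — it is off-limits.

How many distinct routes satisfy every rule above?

21

A right/down-only route from 1 to 24 makes exactly 3 down-moves and 5 right-moves in some order.
With no other constraints that would be C(8,3) = 56 routes.
Subtract routes through each blocked cell (inclusion–exclusion for overlaps): − through 23: 35 → 21.
That gives 21 routes.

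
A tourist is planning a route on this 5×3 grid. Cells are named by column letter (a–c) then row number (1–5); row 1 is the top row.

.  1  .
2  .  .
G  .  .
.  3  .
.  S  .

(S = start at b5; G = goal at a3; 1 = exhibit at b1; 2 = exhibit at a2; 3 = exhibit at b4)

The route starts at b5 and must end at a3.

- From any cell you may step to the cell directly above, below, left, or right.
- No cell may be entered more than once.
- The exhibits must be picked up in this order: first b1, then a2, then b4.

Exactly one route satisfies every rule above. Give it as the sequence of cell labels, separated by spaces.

The waypoints must appear in the order b1, a2, b4, with no cell reused.
Route from b5: right 1 to c5, up 4 to c1, left 2 to a1, down 1 to a2, right 1 to b2, down 2 to b4, left 1 to a4, up 1 to a3 — 13 moves in all.
Check: order respected (1 at step 6, 2 at step 8, 3 at step 11).

b5 c5 c4 c3 c2 c1 b1 a1 a2 b2 b3 b4 a4 a3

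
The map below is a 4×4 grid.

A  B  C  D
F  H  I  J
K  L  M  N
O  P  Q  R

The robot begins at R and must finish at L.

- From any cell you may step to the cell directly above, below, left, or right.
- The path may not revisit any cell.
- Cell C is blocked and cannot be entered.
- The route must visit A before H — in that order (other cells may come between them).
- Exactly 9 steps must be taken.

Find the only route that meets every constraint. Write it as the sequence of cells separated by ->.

The waypoints must appear in the order A, H, with no cell reused.
Route from R: 3× left (reaching O), 3× up (reaching A), right to B, 2× down (reaching L) — 9 moves in all.
Check: order respected (A at step 6, H at step 8); 9 moves as required.

R -> Q -> P -> O -> K -> F -> A -> B -> H -> L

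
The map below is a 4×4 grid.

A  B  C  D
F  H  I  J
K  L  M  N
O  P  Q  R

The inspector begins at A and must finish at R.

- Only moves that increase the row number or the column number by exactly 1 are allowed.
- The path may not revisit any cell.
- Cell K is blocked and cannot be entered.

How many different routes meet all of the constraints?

A right/down-only route from A to R makes exactly 3 down-moves and 3 right-moves in some order.
With no other constraints that would be C(6,3) = 20 routes.
Subtract routes through each blocked cell (inclusion–exclusion for overlaps): − through K: 4 → 16.
That gives 16 routes.

16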